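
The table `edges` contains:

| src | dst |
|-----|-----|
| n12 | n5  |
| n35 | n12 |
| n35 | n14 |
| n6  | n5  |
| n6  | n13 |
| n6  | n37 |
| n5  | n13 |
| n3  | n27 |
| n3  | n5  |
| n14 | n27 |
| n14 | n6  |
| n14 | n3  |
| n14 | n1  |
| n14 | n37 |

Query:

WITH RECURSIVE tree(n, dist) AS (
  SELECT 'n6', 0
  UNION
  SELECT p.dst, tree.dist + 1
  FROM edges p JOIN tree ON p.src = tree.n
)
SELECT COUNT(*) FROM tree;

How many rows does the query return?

Base: (n6, dist=0).
Iteration 1: edges from {n6} -> (n13, dist=1), (n37, dist=1), (n5, dist=1).
Iteration 2: edges from {n13,n37,n5} -> (n13, dist=2).
Iteration 3: no outgoing edges from {n13}; recursion stops.
Total rows emitted: 5.

5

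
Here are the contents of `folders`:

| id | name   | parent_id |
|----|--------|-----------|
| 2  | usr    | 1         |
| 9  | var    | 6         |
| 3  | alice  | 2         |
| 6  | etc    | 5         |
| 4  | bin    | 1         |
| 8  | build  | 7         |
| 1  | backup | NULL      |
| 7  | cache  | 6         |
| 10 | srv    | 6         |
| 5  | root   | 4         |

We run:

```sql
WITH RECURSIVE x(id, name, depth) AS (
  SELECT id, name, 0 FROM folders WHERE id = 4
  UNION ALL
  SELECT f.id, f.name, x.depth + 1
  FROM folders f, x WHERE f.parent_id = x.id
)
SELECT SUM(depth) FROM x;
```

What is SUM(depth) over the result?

16

Base: id=4 (bin) at depth 0.
Iteration 1: rows with parent_id in {4} -> root (id 5, depth 1).
Iteration 2: rows with parent_id in {5} -> etc (id 6, depth 2).
Iteration 3: rows with parent_id in {6} -> cache (id 7, depth 3), var (id 9, depth 3), srv (id 10, depth 3).
Iteration 4: rows with parent_id in {7,9,10} -> build (id 8, depth 4).
Iteration 5: no rows with parent_id in {8}; recursion stops.
SUM(depth) = 0 + 1 + 2 + 3 + 3 + 3 + 4 = 16.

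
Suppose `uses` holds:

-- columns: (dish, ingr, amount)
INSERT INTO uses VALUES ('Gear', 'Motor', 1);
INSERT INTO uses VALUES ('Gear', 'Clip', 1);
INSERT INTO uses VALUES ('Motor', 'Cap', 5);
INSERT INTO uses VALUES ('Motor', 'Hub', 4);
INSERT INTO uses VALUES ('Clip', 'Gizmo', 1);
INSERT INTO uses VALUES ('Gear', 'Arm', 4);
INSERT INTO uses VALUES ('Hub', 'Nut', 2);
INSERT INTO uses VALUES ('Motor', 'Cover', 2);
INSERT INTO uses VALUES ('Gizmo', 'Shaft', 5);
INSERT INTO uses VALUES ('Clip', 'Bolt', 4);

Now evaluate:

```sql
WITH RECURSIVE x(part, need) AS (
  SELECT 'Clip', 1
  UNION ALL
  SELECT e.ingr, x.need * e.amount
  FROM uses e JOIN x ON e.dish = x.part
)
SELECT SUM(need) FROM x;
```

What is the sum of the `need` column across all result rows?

11

Base: (Clip, need=1).
Iteration 1: components of {Clip} -> Bolt = 1*4 = 4, Gizmo = 1*1 = 1.
Iteration 2: components of {Bolt,Gizmo} -> Shaft = 1*5 = 5.
Iteration 3: no further components; recursion stops.
SUM(need) = 1 + 1 + 4 + 5 = 11.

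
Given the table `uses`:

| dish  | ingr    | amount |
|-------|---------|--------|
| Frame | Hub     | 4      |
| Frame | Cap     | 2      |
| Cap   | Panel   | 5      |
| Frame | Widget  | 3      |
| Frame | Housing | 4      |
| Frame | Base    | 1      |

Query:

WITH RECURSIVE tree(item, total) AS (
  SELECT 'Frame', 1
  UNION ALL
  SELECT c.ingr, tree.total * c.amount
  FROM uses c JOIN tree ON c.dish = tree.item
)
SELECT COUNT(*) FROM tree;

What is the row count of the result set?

7

Base: (Frame, total=1).
Iteration 1: components of {Frame} -> Base = 1*1 = 1, Cap = 1*2 = 2, Housing = 1*4 = 4, Hub = 1*4 = 4, Widget = 1*3 = 3.
Iteration 2: components of {Base,Cap,Housing,Hub,Widget} -> Panel = 2*5 = 10.
Iteration 3: no further components; recursion stops.
Total rows emitted: 7.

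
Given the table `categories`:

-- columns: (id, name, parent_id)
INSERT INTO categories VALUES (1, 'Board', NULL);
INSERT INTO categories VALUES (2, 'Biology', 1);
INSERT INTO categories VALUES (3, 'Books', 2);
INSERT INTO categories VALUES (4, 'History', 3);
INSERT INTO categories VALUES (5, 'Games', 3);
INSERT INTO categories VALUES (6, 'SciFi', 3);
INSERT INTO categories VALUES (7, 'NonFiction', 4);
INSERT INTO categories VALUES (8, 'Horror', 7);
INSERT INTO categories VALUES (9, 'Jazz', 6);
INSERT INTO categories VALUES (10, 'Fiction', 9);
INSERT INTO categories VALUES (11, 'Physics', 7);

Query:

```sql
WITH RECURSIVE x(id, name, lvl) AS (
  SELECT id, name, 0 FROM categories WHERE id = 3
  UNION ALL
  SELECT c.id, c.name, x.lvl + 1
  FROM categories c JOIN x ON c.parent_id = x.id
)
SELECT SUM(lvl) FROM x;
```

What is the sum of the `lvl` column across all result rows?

Base: id=3 (Books) at lvl 0.
Iteration 1: rows with parent_id in {3} -> History (id 4, lvl 1), Games (id 5, lvl 1), SciFi (id 6, lvl 1).
Iteration 2: rows with parent_id in {4,5,6} -> NonFiction (id 7, lvl 2), Jazz (id 9, lvl 2).
Iteration 3: rows with parent_id in {7,9} -> Horror (id 8, lvl 3), Fiction (id 10, lvl 3), Physics (id 11, lvl 3).
Iteration 4: no rows with parent_id in {8,10,11}; recursion stops.
SUM(lvl) = 0 + 1 + 1 + 1 + 2 + 2 + 3 + 3 + 3 = 16.

16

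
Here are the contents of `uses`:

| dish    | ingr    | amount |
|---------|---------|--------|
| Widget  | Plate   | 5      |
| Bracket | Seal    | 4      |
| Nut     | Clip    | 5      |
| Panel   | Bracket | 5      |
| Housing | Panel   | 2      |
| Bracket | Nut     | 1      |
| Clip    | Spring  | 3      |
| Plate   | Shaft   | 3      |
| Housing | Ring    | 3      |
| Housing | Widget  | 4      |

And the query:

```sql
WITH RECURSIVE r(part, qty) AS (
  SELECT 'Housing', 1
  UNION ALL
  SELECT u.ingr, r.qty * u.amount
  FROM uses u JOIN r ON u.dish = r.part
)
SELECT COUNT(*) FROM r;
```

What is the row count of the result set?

Base: (Housing, qty=1).
Iteration 1: components of {Housing} -> Panel = 1*2 = 2, Ring = 1*3 = 3, Widget = 1*4 = 4.
Iteration 2: components of {Panel,Ring,Widget} -> Bracket = 2*5 = 10, Plate = 4*5 = 20.
Iteration 3: components of {Bracket,Plate} -> Nut = 10*1 = 10, Seal = 10*4 = 40, Shaft = 20*3 = 60.
Iteration 4: components of {Nut,Seal,Shaft} -> Clip = 10*5 = 50.
Iteration 5: components of {Clip} -> Spring = 50*3 = 150.
Iteration 6: no further components; recursion stops.
Total rows emitted: 11.

11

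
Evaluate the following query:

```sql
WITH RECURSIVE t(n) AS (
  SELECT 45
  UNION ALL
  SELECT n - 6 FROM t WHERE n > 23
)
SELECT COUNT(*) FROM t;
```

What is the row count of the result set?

Base: n=45.
Iteration 1: 45 > 23 holds -> n = 45 - 6 = 39.
Iteration 2: 39 > 23 holds -> n = 39 - 6 = 33.
Iteration 3: 33 > 23 holds -> n = 33 - 6 = 27.
Iteration 4: 27 > 23 holds -> n = 27 - 6 = 21.
Iteration 5: 21 > 23 fails; recursion stops.
Total rows emitted: 5.

5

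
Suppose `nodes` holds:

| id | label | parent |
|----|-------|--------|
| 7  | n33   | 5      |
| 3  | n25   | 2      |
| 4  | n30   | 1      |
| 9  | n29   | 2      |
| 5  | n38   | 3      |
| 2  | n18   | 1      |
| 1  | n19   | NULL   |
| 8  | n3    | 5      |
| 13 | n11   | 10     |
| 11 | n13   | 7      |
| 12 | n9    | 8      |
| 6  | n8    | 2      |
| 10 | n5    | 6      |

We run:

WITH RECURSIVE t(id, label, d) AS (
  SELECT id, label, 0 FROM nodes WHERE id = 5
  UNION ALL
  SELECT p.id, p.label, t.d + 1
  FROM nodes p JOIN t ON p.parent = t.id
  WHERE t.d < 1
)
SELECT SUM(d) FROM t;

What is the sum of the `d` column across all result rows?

2

Base: id=5 (n38) at d 0.
Iteration 1: rows with parent in {5} -> n33 (id 7, d 1), n3 (id 8, d 1).
Iteration 2: d < 1 fails for all current rows; recursion stops.
SUM(d) = 0 + 1 + 1 = 2.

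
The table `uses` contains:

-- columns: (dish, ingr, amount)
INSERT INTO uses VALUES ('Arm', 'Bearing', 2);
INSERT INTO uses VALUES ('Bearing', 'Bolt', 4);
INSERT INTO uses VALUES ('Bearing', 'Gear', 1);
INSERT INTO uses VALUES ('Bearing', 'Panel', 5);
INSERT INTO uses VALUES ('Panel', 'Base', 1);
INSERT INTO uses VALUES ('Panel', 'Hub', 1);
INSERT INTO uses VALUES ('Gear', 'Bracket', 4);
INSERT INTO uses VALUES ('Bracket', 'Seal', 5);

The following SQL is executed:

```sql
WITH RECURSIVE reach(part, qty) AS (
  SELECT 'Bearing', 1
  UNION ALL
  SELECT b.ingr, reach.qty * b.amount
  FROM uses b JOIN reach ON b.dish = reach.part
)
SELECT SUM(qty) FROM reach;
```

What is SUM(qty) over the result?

45

Base: (Bearing, qty=1).
Iteration 1: components of {Bearing} -> Bolt = 1*4 = 4, Gear = 1*1 = 1, Panel = 1*5 = 5.
Iteration 2: components of {Bolt,Gear,Panel} -> Base = 5*1 = 5, Bracket = 1*4 = 4, Hub = 5*1 = 5.
Iteration 3: components of {Base,Bracket,Hub} -> Seal = 4*5 = 20.
Iteration 4: no further components; recursion stops.
SUM(qty) = 1 + 4 + 1 + 5 + 4 + 5 + 5 + 20 = 45.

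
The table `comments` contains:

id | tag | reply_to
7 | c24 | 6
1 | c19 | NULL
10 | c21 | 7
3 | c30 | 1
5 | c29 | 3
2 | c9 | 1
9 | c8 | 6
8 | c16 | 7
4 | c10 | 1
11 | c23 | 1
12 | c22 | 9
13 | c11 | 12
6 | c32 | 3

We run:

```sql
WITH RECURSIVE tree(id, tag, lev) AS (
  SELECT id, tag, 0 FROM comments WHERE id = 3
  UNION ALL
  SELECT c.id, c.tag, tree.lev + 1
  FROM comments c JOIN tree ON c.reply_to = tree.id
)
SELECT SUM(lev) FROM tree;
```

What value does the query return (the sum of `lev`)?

Base: id=3 (c30) at lev 0.
Iteration 1: rows with reply_to in {3} -> c29 (id 5, lev 1), c32 (id 6, lev 1).
Iteration 2: rows with reply_to in {5,6} -> c24 (id 7, lev 2), c8 (id 9, lev 2).
Iteration 3: rows with reply_to in {7,9} -> c16 (id 8, lev 3), c21 (id 10, lev 3), c22 (id 12, lev 3).
Iteration 4: rows with reply_to in {8,10,12} -> c11 (id 13, lev 4).
Iteration 5: no rows with reply_to in {13}; recursion stops.
SUM(lev) = 0 + 1 + 1 + 2 + 2 + 3 + 3 + 3 + 4 = 19.

19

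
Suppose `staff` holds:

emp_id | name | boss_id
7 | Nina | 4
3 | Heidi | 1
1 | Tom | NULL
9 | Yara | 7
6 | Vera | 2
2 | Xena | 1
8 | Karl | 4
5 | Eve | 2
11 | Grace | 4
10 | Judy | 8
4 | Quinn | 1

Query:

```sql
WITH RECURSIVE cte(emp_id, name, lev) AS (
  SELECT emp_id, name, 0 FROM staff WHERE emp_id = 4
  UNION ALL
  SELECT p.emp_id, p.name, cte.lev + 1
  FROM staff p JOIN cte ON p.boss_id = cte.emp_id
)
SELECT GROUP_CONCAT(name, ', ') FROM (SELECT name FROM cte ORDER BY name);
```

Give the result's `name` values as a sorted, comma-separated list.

Base: emp_id=4 (Quinn) at lev 0.
Iteration 1: rows with boss_id in {4} -> Nina (id 7, lev 1), Karl (id 8, lev 1), Grace (id 11, lev 1).
Iteration 2: rows with boss_id in {7,8,11} -> Yara (id 9, lev 2), Judy (id 10, lev 2).
Iteration 3: no rows with boss_id in {9,10}; recursion stops.

Grace, Judy, Karl, Nina, Quinn, Yara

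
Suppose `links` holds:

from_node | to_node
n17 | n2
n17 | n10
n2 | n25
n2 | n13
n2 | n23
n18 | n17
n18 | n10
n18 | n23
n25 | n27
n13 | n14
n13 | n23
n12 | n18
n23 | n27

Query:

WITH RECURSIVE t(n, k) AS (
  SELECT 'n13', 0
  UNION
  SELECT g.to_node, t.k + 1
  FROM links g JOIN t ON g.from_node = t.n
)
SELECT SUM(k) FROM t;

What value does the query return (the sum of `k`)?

Base: (n13, k=0).
Iteration 1: edges from {n13} -> (n14, k=1), (n23, k=1).
Iteration 2: edges from {n14,n23} -> (n27, k=2).
Iteration 3: no outgoing edges from {n27}; recursion stops.
SUM(k) = 0 + 1 + 1 + 2 = 4.

4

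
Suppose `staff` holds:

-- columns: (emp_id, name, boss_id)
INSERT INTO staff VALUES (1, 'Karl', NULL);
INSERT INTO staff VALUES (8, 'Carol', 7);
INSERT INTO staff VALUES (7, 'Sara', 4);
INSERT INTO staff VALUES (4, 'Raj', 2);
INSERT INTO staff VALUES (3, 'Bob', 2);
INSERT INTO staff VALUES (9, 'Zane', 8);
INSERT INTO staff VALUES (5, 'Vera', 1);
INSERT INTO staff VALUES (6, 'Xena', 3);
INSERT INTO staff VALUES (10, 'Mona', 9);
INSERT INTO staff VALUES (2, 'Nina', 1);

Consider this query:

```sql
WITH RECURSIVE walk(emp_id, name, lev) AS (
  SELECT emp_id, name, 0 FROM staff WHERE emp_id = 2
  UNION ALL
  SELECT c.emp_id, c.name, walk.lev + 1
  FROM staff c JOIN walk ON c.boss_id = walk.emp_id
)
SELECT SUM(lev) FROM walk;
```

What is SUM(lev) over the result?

Base: emp_id=2 (Nina) at lev 0.
Iteration 1: rows with boss_id in {2} -> Bob (id 3, lev 1), Raj (id 4, lev 1).
Iteration 2: rows with boss_id in {3,4} -> Xena (id 6, lev 2), Sara (id 7, lev 2).
Iteration 3: rows with boss_id in {6,7} -> Carol (id 8, lev 3).
Iteration 4: rows with boss_id in {8} -> Zane (id 9, lev 4).
Iteration 5: rows with boss_id in {9} -> Mona (id 10, lev 5).
Iteration 6: no rows with boss_id in {10}; recursion stops.
SUM(lev) = 0 + 1 + 1 + 2 + 2 + 3 + 4 + 5 = 18.

18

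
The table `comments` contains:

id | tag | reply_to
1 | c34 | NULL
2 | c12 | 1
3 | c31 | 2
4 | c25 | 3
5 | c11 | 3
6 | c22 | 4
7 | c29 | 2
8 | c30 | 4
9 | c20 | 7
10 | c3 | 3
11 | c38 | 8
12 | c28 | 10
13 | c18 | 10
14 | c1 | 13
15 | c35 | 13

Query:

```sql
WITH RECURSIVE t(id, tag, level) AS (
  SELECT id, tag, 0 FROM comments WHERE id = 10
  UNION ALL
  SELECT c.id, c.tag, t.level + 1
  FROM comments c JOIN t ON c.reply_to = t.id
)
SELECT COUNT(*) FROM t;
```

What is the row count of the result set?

Base: id=10 (c3) at level 0.
Iteration 1: rows with reply_to in {10} -> c28 (id 12, level 1), c18 (id 13, level 1).
Iteration 2: rows with reply_to in {12,13} -> c1 (id 14, level 2), c35 (id 15, level 2).
Iteration 3: no rows with reply_to in {14,15}; recursion stops.
Total rows emitted: 5.

5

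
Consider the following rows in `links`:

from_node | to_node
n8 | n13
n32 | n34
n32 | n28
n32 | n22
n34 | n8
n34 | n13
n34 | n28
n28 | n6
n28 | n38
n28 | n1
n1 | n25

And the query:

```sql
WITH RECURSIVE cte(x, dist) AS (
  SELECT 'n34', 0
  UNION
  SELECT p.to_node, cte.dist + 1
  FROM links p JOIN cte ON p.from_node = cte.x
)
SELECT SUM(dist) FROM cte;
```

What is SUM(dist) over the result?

Base: (n34, dist=0).
Iteration 1: edges from {n34} -> (n13, dist=1), (n28, dist=1), (n8, dist=1).
Iteration 2: edges from {n13,n28,n8} -> (n1, dist=2), (n13, dist=2), (n38, dist=2), (n6, dist=2).
Iteration 3: edges from {n1,n13,n38,n6} -> (n25, dist=3).
Iteration 4: no outgoing edges from {n25}; recursion stops.
SUM(dist) = 0 + 1 + 1 + 1 + 2 + 2 + 2 + 2 + 3 = 14.

14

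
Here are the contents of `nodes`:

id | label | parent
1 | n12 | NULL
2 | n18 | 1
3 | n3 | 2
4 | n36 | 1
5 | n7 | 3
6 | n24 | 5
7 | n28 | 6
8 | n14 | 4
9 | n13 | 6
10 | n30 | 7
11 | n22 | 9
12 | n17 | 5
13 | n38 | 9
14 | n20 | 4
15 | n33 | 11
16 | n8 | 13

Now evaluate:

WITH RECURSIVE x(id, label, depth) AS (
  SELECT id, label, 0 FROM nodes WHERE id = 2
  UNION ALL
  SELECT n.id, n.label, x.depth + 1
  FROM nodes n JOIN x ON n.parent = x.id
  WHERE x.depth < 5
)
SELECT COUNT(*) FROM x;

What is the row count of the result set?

Base: id=2 (n18) at depth 0.
Iteration 1: rows with parent in {2} -> n3 (id 3, depth 1).
Iteration 2: rows with parent in {3} -> n7 (id 5, depth 2).
Iteration 3: rows with parent in {5} -> n24 (id 6, depth 3), n17 (id 12, depth 3).
Iteration 4: rows with parent in {6,12} -> n28 (id 7, depth 4), n13 (id 9, depth 4).
Iteration 5: rows with parent in {7,9} -> n30 (id 10, depth 5), n22 (id 11, depth 5), n38 (id 13, depth 5).
Iteration 6: depth < 5 fails for all current rows; recursion stops.
Total rows emitted: 10.

10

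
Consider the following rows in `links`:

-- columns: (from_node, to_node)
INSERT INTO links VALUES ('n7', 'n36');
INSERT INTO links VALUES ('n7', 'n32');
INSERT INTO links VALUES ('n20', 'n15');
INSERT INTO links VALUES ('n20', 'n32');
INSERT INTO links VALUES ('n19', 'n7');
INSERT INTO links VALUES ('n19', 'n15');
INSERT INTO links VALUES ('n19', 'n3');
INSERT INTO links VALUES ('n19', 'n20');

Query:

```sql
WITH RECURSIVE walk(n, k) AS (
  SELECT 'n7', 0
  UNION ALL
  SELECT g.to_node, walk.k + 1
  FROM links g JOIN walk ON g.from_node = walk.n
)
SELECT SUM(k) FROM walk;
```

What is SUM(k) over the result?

Base: (n7, k=0).
Iteration 1: edges from {n7} -> (n32, k=1), (n36, k=1).
Iteration 2: no outgoing edges from {n32,n36}; recursion stops.
SUM(k) = 0 + 1 + 1 = 2.

2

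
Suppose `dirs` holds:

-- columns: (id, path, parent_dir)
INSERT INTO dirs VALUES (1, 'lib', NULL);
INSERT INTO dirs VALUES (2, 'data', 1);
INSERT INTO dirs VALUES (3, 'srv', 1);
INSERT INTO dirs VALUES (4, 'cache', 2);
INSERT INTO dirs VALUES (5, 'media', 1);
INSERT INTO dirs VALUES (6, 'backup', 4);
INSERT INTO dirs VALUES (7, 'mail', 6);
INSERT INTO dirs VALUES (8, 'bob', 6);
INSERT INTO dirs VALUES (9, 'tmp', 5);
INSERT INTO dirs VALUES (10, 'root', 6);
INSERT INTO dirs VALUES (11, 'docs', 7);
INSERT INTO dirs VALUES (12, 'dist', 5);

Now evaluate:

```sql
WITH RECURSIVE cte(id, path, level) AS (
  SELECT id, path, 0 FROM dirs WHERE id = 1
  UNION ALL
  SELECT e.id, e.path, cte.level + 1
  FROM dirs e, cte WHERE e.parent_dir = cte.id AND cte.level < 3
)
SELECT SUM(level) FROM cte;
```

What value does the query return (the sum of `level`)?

Base: id=1 (lib) at level 0.
Iteration 1: rows with parent_dir in {1} -> data (id 2, level 1), srv (id 3, level 1), media (id 5, level 1).
Iteration 2: rows with parent_dir in {2,3,5} -> cache (id 4, level 2), tmp (id 9, level 2), dist (id 12, level 2).
Iteration 3: rows with parent_dir in {4,9,12} -> backup (id 6, level 3).
Iteration 4: level < 3 fails for all current rows; recursion stops.
SUM(level) = 0 + 1 + 1 + 1 + 2 + 2 + 2 + 3 = 12.

12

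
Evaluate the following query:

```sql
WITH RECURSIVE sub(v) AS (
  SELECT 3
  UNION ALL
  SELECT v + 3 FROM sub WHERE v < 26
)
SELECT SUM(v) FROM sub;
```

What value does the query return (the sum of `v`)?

Base: v=3.
Iteration 1: 3 < 26 holds -> v = 3 + 3 = 6.
Iteration 2: 6 < 26 holds -> v = 6 + 3 = 9.
Iteration 3: 9 < 26 holds -> v = 9 + 3 = 12.
Iteration 4: 12 < 26 holds -> v = 12 + 3 = 15.
Iteration 5: 15 < 26 holds -> v = 15 + 3 = 18.
Iteration 6: 18 < 26 holds -> v = 18 + 3 = 21.
Iteration 7: 21 < 26 holds -> v = 21 + 3 = 24.
Iteration 8: 24 < 26 holds -> v = 24 + 3 = 27.
Iteration 9: 27 < 26 fails; recursion stops.
SUM(v) = 3 + 6 + 9 + 12 + 15 + 18 + 21 + 24 + 27 = 135.

135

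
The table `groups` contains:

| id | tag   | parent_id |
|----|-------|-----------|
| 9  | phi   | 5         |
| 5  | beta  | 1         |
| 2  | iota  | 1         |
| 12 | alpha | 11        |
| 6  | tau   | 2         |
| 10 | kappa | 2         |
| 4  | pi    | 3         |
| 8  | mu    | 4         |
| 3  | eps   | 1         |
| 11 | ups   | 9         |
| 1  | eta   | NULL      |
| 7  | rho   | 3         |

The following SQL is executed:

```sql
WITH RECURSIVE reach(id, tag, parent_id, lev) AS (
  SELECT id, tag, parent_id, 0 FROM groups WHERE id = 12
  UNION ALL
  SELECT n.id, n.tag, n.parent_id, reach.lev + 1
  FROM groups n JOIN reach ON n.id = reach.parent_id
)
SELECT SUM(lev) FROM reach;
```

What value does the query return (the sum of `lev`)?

10

Base: id=12 (alpha), parent_id=11, lev 0.
Iteration 1: join on id=11 -> ups (id 11, parent_id=9, lev 1).
Iteration 2: join on id=9 -> phi (id 9, parent_id=5, lev 2).
Iteration 3: join on id=5 -> beta (id 5, parent_id=1, lev 3).
Iteration 4: join on id=1 -> eta (id 1, parent_id=NULL, lev 4).
Iteration 5: parent_id is NULL; no match; recursion stops.
SUM(lev) = 0 + 1 + 2 + 3 + 4 = 10.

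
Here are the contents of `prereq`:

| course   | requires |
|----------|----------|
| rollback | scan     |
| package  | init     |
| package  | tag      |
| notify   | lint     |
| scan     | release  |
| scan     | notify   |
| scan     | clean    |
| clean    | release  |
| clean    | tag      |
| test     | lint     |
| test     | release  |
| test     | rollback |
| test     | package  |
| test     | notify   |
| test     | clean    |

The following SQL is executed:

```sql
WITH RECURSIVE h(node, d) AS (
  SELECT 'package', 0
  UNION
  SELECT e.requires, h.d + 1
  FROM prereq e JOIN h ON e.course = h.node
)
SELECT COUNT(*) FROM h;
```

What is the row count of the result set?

3

Base: (package, d=0).
Iteration 1: edges from {package} -> (init, d=1), (tag, d=1).
Iteration 2: no outgoing edges from {init,tag}; recursion stops.
Total rows emitted: 3.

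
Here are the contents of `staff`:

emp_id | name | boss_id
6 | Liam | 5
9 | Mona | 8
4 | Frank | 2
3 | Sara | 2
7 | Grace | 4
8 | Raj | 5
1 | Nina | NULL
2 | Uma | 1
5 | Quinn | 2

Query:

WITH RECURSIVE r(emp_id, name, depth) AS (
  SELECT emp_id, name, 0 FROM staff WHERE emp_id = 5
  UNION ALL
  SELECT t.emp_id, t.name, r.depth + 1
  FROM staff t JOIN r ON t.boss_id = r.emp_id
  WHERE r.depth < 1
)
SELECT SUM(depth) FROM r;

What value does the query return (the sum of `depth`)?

2

Base: emp_id=5 (Quinn) at depth 0.
Iteration 1: rows with boss_id in {5} -> Liam (id 6, depth 1), Raj (id 8, depth 1).
Iteration 2: depth < 1 fails for all current rows; recursion stops.
SUM(depth) = 0 + 1 + 1 = 2.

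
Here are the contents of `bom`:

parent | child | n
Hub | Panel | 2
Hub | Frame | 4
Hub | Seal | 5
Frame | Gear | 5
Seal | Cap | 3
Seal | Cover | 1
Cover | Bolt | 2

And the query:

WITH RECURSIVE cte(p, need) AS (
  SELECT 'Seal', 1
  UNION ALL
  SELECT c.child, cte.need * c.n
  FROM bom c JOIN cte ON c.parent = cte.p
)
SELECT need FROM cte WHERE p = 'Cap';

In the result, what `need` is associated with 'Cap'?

Base: (Seal, need=1).
Iteration 1: components of {Seal} -> Cap = 1*3 = 3, Cover = 1*1 = 1.
Iteration 2: components of {Cap,Cover} -> Bolt = 1*2 = 2.
Iteration 3: no further components; recursion stops.

3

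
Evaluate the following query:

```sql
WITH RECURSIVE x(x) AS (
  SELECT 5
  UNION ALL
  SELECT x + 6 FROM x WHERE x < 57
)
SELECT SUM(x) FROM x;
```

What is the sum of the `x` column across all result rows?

Base: x=5.
Iteration 1: 5 < 57 holds -> x = 5 + 6 = 11.
Iteration 2: 11 < 57 holds -> x = 11 + 6 = 17.
Iteration 3: 17 < 57 holds -> x = 17 + 6 = 23.
Iteration 4: 23 < 57 holds -> x = 23 + 6 = 29.
Iteration 5: 29 < 57 holds -> x = 29 + 6 = 35.
Iteration 6: 35 < 57 holds -> x = 35 + 6 = 41.
Iteration 7: 41 < 57 holds -> x = 41 + 6 = 47.
Iteration 8: 47 < 57 holds -> x = 47 + 6 = 53.
Iteration 9: 53 < 57 holds -> x = 53 + 6 = 59.
Iteration 10: 59 < 57 fails; recursion stops.
SUM(x) = 5 + 11 + 17 + 23 + 29 + 35 + 41 + 47 + 53 + 59 = 320.

320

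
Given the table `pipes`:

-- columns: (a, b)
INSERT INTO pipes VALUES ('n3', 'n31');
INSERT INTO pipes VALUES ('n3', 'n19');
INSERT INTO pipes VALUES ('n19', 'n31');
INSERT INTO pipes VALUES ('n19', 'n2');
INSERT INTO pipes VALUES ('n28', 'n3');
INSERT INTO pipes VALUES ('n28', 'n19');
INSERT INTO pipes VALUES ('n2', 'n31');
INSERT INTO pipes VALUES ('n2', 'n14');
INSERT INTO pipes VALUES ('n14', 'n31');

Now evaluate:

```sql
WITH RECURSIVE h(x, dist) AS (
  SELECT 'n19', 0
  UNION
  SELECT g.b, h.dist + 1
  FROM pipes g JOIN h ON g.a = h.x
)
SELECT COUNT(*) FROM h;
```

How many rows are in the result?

Base: (n19, dist=0).
Iteration 1: edges from {n19} -> (n2, dist=1), (n31, dist=1).
Iteration 2: edges from {n2,n31} -> (n14, dist=2), (n31, dist=2).
Iteration 3: edges from {n14,n31} -> (n31, dist=3).
Iteration 4: no outgoing edges from {n31}; recursion stops.
Total rows emitted: 6.

6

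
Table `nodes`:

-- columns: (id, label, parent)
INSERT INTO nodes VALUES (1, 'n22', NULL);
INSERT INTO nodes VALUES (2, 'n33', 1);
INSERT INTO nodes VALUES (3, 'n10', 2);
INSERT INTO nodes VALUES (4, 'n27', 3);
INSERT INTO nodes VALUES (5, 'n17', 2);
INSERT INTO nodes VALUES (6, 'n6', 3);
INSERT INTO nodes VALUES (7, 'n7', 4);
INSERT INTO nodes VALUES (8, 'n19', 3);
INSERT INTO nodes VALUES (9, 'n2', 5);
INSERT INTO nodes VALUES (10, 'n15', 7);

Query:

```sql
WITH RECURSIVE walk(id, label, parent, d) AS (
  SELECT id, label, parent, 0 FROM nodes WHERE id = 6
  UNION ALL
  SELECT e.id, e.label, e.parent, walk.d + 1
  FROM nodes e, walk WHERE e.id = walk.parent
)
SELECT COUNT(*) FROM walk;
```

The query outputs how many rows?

4

Base: id=6 (n6), parent=3, d 0.
Iteration 1: join on id=3 -> n10 (id 3, parent=2, d 1).
Iteration 2: join on id=2 -> n33 (id 2, parent=1, d 2).
Iteration 3: join on id=1 -> n22 (id 1, parent=NULL, d 3).
Iteration 4: parent is NULL; no match; recursion stops.
Total rows emitted: 4.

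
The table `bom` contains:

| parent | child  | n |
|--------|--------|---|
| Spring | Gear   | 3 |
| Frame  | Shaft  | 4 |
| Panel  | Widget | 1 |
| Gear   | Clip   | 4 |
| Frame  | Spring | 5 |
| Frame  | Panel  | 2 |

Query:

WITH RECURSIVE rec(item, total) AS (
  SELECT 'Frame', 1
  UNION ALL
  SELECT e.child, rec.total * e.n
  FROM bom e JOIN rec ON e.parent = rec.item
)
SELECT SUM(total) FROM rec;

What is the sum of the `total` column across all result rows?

89

Base: (Frame, total=1).
Iteration 1: components of {Frame} -> Panel = 1*2 = 2, Shaft = 1*4 = 4, Spring = 1*5 = 5.
Iteration 2: components of {Panel,Shaft,Spring} -> Gear = 5*3 = 15, Widget = 2*1 = 2.
Iteration 3: components of {Gear,Widget} -> Clip = 15*4 = 60.
Iteration 4: no further components; recursion stops.
SUM(total) = 1 + 2 + 5 + 4 + 2 + 15 + 60 = 89.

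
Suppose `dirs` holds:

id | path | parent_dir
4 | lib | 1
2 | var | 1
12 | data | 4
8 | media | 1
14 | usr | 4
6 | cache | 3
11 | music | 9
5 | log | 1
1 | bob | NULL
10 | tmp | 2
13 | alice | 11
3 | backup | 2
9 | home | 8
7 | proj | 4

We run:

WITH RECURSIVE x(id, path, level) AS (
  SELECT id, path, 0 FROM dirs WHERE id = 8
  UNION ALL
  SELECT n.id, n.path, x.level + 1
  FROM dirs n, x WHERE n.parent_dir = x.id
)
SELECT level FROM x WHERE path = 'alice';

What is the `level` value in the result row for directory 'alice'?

3

Base: id=8 (media) at level 0.
Iteration 1: rows with parent_dir in {8} -> home (id 9, level 1).
Iteration 2: rows with parent_dir in {9} -> music (id 11, level 2).
Iteration 3: rows with parent_dir in {11} -> alice (id 13, level 3).
Iteration 4: no rows with parent_dir in {13}; recursion stops.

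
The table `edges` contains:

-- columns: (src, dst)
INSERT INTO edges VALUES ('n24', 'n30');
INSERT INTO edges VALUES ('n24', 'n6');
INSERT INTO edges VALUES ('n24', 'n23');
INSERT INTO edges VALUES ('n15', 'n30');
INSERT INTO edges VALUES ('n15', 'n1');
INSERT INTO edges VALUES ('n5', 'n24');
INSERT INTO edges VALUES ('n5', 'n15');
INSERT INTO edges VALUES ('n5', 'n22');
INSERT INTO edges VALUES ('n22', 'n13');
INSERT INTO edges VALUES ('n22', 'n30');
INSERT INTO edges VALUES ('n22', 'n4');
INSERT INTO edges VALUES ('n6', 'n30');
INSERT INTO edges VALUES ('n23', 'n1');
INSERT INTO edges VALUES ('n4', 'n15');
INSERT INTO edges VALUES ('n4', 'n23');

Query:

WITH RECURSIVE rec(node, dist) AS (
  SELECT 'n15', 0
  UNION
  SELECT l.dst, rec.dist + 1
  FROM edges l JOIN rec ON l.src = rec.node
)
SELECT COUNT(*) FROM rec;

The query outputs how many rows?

Base: (n15, dist=0).
Iteration 1: edges from {n15} -> (n1, dist=1), (n30, dist=1).
Iteration 2: no outgoing edges from {n1,n30}; recursion stops.
Total rows emitted: 3.

3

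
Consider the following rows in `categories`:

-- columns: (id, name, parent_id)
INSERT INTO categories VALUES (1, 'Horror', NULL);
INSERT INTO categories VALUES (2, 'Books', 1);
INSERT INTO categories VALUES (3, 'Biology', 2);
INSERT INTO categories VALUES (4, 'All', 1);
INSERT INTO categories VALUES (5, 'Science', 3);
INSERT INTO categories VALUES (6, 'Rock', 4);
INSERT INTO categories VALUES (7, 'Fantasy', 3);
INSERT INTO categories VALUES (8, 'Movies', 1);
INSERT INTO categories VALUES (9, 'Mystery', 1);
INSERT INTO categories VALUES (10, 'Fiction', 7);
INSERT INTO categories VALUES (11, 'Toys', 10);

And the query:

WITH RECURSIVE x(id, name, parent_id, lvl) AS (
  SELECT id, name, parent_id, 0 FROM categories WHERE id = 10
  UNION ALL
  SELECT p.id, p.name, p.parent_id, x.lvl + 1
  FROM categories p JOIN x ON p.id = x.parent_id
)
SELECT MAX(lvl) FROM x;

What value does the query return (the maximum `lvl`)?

4

Base: id=10 (Fiction), parent_id=7, lvl 0.
Iteration 1: join on id=7 -> Fantasy (id 7, parent_id=3, lvl 1).
Iteration 2: join on id=3 -> Biology (id 3, parent_id=2, lvl 2).
Iteration 3: join on id=2 -> Books (id 2, parent_id=1, lvl 3).
Iteration 4: join on id=1 -> Horror (id 1, parent_id=NULL, lvl 4).
Iteration 5: parent_id is NULL; no match; recursion stops.
lvl values: 0, 1, 2, 3, 4; the maximum is 4.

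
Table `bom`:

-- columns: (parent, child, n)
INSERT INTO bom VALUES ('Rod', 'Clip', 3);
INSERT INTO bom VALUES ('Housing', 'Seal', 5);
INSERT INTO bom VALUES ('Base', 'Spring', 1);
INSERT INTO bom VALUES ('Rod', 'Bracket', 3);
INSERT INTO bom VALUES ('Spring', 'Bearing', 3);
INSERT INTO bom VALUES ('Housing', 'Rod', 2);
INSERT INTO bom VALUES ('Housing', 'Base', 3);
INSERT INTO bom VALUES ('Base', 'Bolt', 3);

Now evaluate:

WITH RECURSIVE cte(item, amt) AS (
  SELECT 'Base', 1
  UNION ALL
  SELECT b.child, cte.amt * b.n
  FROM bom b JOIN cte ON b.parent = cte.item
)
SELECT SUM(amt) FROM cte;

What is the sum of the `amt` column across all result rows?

8

Base: (Base, amt=1).
Iteration 1: components of {Base} -> Bolt = 1*3 = 3, Spring = 1*1 = 1.
Iteration 2: components of {Bolt,Spring} -> Bearing = 1*3 = 3.
Iteration 3: no further components; recursion stops.
SUM(amt) = 1 + 1 + 3 + 3 = 8.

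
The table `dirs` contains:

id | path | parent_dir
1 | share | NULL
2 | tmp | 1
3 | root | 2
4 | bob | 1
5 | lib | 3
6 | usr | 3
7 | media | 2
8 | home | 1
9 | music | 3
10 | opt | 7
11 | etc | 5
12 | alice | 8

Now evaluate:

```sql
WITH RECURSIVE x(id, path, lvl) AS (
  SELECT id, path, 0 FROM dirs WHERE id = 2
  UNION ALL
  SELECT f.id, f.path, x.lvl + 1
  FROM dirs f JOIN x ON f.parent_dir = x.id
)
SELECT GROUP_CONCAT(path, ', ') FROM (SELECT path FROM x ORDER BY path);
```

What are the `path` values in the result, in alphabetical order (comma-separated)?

etc, lib, media, music, opt, root, tmp, usr

Base: id=2 (tmp) at lvl 0.
Iteration 1: rows with parent_dir in {2} -> root (id 3, lvl 1), media (id 7, lvl 1).
Iteration 2: rows with parent_dir in {3,7} -> lib (id 5, lvl 2), usr (id 6, lvl 2), music (id 9, lvl 2), opt (id 10, lvl 2).
Iteration 3: rows with parent_dir in {5,6,9,10} -> etc (id 11, lvl 3).
Iteration 4: no rows with parent_dir in {11}; recursion stops.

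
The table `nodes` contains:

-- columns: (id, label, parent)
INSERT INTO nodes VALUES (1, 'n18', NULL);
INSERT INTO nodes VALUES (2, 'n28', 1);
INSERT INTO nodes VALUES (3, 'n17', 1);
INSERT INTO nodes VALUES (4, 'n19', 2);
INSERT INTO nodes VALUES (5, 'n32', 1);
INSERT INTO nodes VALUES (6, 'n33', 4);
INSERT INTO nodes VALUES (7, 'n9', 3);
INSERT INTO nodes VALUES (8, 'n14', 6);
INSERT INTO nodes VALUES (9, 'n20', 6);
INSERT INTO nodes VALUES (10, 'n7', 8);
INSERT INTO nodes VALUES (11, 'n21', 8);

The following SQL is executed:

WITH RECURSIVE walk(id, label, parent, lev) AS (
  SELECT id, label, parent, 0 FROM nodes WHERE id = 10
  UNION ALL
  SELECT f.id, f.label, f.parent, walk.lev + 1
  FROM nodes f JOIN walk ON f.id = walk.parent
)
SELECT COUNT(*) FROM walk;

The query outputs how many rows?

6

Base: id=10 (n7), parent=8, lev 0.
Iteration 1: join on id=8 -> n14 (id 8, parent=6, lev 1).
Iteration 2: join on id=6 -> n33 (id 6, parent=4, lev 2).
Iteration 3: join on id=4 -> n19 (id 4, parent=2, lev 3).
Iteration 4: join on id=2 -> n28 (id 2, parent=1, lev 4).
Iteration 5: join on id=1 -> n18 (id 1, parent=NULL, lev 5).
Iteration 6: parent is NULL; no match; recursion stops.
Total rows emitted: 6.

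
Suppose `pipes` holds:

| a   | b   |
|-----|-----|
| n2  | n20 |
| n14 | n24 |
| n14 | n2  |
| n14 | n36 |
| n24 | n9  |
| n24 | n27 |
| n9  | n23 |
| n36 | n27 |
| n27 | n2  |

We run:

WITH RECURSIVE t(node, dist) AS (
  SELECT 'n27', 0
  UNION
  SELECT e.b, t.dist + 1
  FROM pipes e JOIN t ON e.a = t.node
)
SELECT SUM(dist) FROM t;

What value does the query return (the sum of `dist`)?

3

Base: (n27, dist=0).
Iteration 1: edges from {n27} -> (n2, dist=1).
Iteration 2: edges from {n2} -> (n20, dist=2).
Iteration 3: no outgoing edges from {n20}; recursion stops.
SUM(dist) = 0 + 1 + 2 = 3.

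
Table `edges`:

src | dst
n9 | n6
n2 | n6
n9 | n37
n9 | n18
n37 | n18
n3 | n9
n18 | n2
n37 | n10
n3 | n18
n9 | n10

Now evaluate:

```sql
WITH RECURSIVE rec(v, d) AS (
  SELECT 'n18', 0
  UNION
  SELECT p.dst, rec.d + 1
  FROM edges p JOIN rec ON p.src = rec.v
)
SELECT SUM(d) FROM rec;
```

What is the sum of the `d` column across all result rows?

3

Base: (n18, d=0).
Iteration 1: edges from {n18} -> (n2, d=1).
Iteration 2: edges from {n2} -> (n6, d=2).
Iteration 3: no outgoing edges from {n6}; recursion stops.
SUM(d) = 0 + 1 + 2 = 3.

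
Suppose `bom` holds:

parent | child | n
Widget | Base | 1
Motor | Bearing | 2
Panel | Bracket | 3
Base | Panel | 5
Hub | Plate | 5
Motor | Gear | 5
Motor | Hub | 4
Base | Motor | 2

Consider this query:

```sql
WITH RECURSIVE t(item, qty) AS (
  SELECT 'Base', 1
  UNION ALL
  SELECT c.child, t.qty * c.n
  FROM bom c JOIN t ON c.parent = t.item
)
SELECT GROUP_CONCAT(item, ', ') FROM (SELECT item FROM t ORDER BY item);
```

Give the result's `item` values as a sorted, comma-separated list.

Base: (Base, qty=1).
Iteration 1: components of {Base} -> Motor = 1*2 = 2, Panel = 1*5 = 5.
Iteration 2: components of {Motor,Panel} -> Bearing = 2*2 = 4, Bracket = 5*3 = 15, Gear = 2*5 = 10, Hub = 2*4 = 8.
Iteration 3: components of {Bearing,Bracket,Gear,Hub} -> Plate = 8*5 = 40.
Iteration 4: no further components; recursion stops.

Base, Bearing, Bracket, Gear, Hub, Motor, Panel, Plate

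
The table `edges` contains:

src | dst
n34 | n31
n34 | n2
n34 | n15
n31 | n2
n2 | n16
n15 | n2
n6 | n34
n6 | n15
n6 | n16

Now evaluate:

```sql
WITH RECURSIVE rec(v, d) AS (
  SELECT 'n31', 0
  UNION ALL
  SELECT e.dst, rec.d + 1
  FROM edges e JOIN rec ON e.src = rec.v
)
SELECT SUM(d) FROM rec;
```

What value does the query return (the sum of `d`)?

3

Base: (n31, d=0).
Iteration 1: edges from {n31} -> (n2, d=1).
Iteration 2: edges from {n2} -> (n16, d=2).
Iteration 3: no outgoing edges from {n16}; recursion stops.
SUM(d) = 0 + 1 + 2 = 3.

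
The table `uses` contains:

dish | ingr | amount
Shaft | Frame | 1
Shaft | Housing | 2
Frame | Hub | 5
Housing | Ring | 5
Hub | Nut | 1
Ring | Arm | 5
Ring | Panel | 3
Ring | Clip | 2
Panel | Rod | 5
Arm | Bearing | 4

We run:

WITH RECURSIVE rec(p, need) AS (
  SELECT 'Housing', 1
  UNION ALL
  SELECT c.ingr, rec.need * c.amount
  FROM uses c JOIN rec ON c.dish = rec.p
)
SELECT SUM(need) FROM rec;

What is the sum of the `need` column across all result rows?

Base: (Housing, need=1).
Iteration 1: components of {Housing} -> Ring = 1*5 = 5.
Iteration 2: components of {Ring} -> Arm = 5*5 = 25, Clip = 5*2 = 10, Panel = 5*3 = 15.
Iteration 3: components of {Arm,Clip,Panel} -> Bearing = 25*4 = 100, Rod = 15*5 = 75.
Iteration 4: no further components; recursion stops.
SUM(need) = 1 + 5 + 25 + 15 + 10 + 100 + 75 = 231.

231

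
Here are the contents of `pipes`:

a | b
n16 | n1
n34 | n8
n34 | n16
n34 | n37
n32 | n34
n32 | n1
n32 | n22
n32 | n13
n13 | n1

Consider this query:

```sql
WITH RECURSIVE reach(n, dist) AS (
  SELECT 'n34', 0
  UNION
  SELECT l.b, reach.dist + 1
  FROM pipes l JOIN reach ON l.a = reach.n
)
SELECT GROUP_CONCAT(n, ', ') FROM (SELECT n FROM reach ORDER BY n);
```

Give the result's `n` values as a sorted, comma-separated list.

n1, n16, n34, n37, n8

Base: (n34, dist=0).
Iteration 1: edges from {n34} -> (n16, dist=1), (n37, dist=1), (n8, dist=1).
Iteration 2: edges from {n16,n37,n8} -> (n1, dist=2).
Iteration 3: no outgoing edges from {n1}; recursion stops.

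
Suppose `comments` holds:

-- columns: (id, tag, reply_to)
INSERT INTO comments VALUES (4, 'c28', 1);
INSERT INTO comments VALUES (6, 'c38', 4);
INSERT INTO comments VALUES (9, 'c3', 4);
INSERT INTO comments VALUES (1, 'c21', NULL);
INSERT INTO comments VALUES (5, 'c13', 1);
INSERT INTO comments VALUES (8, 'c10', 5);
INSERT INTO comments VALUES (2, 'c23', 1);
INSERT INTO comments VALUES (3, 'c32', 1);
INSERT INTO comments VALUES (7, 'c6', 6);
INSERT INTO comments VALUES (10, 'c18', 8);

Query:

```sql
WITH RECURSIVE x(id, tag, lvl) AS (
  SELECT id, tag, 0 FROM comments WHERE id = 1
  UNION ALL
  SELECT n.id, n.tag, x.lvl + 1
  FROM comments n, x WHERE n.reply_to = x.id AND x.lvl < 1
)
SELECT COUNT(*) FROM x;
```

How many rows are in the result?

5

Base: id=1 (c21) at lvl 0.
Iteration 1: rows with reply_to in {1} -> c23 (id 2, lvl 1), c32 (id 3, lvl 1), c28 (id 4, lvl 1), c13 (id 5, lvl 1).
Iteration 2: lvl < 1 fails for all current rows; recursion stops.
Total rows emitted: 5.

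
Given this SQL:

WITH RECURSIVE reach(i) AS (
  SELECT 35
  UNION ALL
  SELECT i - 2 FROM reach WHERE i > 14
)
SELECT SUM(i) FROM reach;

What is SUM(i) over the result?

Base: i=35.
Iteration 1: 35 > 14 holds -> i = 35 - 2 = 33.
Iteration 2: 33 > 14 holds -> i = 33 - 2 = 31.
Iteration 3: 31 > 14 holds -> i = 31 - 2 = 29.
Iteration 4: 29 > 14 holds -> i = 29 - 2 = 27.
Iteration 5: 27 > 14 holds -> i = 27 - 2 = 25.
Iteration 6: 25 > 14 holds -> i = 25 - 2 = 23.
Iteration 7: 23 > 14 holds -> i = 23 - 2 = 21.
Iteration 8: 21 > 14 holds -> i = 21 - 2 = 19.
Iteration 9: 19 > 14 holds -> i = 19 - 2 = 17.
Iteration 10: 17 > 14 holds -> i = 17 - 2 = 15.
Iteration 11: 15 > 14 holds -> i = 15 - 2 = 13.
Iteration 12: 13 > 14 fails; recursion stops.
SUM(i) = 35 + 33 + 31 + 29 + 27 + 25 + 23 + 21 + 19 + 17 + 15 + 13 = 288.

288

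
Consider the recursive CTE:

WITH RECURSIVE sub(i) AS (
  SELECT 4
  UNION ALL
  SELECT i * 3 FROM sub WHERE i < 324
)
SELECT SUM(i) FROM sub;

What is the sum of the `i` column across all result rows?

Base: i=4.
Iteration 1: 4 < 324 holds -> i = 4 * 3 = 12.
Iteration 2: 12 < 324 holds -> i = 12 * 3 = 36.
Iteration 3: 36 < 324 holds -> i = 36 * 3 = 108.
Iteration 4: 108 < 324 holds -> i = 108 * 3 = 324.
Iteration 5: 324 < 324 fails; recursion stops.
SUM(i) = 4 + 12 + 36 + 108 + 324 = 484.

484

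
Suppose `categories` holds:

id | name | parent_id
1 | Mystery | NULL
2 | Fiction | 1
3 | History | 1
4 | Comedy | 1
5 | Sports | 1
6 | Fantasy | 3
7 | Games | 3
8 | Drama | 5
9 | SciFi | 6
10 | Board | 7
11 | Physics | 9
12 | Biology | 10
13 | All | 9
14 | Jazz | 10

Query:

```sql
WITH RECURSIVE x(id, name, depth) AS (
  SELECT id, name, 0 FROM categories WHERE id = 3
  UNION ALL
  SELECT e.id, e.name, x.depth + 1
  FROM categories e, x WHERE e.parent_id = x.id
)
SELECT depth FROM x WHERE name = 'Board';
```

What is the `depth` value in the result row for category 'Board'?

Base: id=3 (History) at depth 0.
Iteration 1: rows with parent_id in {3} -> Fantasy (id 6, depth 1), Games (id 7, depth 1).
Iteration 2: rows with parent_id in {6,7} -> SciFi (id 9, depth 2), Board (id 10, depth 2).
Iteration 3: rows with parent_id in {9,10} -> Physics (id 11, depth 3), Biology (id 12, depth 3), All (id 13, depth 3), Jazz (id 14, depth 3).
Iteration 4: no rows with parent_id in {11,12,13,14}; recursion stops.

2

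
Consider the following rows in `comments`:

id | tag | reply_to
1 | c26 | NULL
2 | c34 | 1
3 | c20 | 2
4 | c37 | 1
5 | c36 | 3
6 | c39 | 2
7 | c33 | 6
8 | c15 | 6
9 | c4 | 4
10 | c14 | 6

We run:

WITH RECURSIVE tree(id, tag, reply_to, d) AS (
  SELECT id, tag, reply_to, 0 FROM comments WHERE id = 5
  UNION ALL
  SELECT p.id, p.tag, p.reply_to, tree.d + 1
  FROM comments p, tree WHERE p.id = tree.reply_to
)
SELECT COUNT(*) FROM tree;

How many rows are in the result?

Base: id=5 (c36), reply_to=3, d 0.
Iteration 1: join on id=3 -> c20 (id 3, reply_to=2, d 1).
Iteration 2: join on id=2 -> c34 (id 2, reply_to=1, d 2).
Iteration 3: join on id=1 -> c26 (id 1, reply_to=NULL, d 3).
Iteration 4: reply_to is NULL; no match; recursion stops.
Total rows emitted: 4.

4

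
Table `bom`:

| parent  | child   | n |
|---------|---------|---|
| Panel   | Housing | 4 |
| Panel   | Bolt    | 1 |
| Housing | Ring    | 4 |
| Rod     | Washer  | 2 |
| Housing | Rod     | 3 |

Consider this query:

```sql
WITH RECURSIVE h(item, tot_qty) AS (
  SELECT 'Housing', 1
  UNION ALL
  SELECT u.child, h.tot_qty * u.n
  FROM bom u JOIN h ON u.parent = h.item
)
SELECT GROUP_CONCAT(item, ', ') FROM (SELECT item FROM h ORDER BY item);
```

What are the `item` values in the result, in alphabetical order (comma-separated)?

Housing, Ring, Rod, Washer

Base: (Housing, tot_qty=1).
Iteration 1: components of {Housing} -> Ring = 1*4 = 4, Rod = 1*3 = 3.
Iteration 2: components of {Ring,Rod} -> Washer = 3*2 = 6.
Iteration 3: no further components; recursion stops.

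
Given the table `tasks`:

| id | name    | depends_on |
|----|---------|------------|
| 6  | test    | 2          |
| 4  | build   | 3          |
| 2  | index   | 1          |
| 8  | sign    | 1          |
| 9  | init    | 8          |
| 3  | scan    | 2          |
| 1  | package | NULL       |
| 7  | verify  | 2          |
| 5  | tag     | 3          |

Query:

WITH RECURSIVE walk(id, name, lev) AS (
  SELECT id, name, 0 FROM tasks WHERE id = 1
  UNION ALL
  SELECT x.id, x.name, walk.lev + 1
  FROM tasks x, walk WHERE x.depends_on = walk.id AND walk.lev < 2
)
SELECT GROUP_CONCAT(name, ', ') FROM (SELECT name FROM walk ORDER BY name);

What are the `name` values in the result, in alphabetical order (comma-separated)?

index, init, package, scan, sign, test, verify

Base: id=1 (package) at lev 0.
Iteration 1: rows with depends_on in {1} -> index (id 2, lev 1), sign (id 8, lev 1).
Iteration 2: rows with depends_on in {2,8} -> scan (id 3, lev 2), test (id 6, lev 2), verify (id 7, lev 2), init (id 9, lev 2).
Iteration 3: lev < 2 fails for all current rows; recursion stops.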